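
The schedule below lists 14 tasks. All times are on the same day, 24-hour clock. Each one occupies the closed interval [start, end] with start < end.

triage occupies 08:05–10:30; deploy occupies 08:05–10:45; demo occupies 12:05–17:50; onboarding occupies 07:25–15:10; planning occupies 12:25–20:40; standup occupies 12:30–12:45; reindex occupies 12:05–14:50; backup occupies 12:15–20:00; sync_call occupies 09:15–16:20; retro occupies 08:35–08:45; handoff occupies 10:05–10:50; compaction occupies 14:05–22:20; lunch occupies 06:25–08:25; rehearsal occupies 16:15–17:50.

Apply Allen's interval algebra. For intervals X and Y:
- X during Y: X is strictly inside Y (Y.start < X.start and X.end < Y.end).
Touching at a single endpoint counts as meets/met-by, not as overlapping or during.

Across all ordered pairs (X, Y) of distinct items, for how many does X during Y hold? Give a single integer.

Checking all 182 ordered pairs for relation 'during'; matching pairs in alphabetical order:
(deploy, onboarding): deploy during onboarding ✓
(handoff, onboarding): handoff during onboarding ✓
(handoff, sync_call): handoff during sync_call ✓
(rehearsal, backup): rehearsal during backup ✓
(rehearsal, compaction): rehearsal during compaction ✓
(rehearsal, planning): rehearsal during planning ✓
(reindex, onboarding): reindex during onboarding ✓
(reindex, sync_call): reindex during sync_call ✓
(retro, deploy): retro during deploy ✓
(retro, onboarding): retro during onboarding ✓
(retro, triage): retro during triage ✓
(standup, backup): standup during backup ✓
(standup, demo): standup during demo ✓
(standup, onboarding): standup during onboarding ✓
(standup, planning): standup during planning ✓
(standup, reindex): standup during reindex ✓
(standup, sync_call): standup during sync_call ✓
(triage, onboarding): triage during onboarding ✓
Count: 18.

18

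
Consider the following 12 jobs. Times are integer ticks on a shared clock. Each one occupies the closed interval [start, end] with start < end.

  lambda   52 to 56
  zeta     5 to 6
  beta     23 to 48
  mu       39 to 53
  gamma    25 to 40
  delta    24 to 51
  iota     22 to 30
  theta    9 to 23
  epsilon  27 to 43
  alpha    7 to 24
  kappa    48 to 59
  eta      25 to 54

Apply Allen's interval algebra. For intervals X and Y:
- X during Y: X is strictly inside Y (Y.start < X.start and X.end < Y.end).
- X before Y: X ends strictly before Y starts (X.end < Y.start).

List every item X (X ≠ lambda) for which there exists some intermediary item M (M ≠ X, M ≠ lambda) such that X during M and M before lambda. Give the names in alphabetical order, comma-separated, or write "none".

epsilon, gamma, theta

Target lambda = [52, 56].
Intermediaries M with M before lambda: alpha, beta, delta, epsilon, gamma, iota, theta, zeta.
Via alpha — items with X during alpha: theta.
Via beta — items with X during beta: epsilon, gamma.
Via delta — items with X during delta: epsilon, gamma.
Via epsilon — items with X during epsilon: none.
Via gamma — items with X during gamma: none.
Via iota — items with X during iota: none.
Via theta — items with X during theta: none.
Via zeta — items with X during zeta: none.
Union: epsilon, gamma, theta.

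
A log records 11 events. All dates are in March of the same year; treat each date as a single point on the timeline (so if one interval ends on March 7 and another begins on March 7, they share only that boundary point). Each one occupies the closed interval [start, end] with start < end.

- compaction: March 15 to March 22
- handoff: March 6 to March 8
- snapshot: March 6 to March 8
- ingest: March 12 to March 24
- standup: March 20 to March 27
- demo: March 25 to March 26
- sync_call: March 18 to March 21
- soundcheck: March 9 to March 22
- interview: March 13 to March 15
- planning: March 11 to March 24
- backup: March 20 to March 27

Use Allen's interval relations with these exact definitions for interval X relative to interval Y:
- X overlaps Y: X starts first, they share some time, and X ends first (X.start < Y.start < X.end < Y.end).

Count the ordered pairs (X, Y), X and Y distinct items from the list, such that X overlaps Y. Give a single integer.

Checking all 110 ordered pairs for relation 'overlaps'; matching pairs in alphabetical order:
(compaction, backup): compaction overlaps backup ✓
(compaction, standup): compaction overlaps standup ✓
(ingest, backup): ingest overlaps backup ✓
(ingest, standup): ingest overlaps standup ✓
(planning, backup): planning overlaps backup ✓
(planning, standup): planning overlaps standup ✓
(soundcheck, backup): soundcheck overlaps backup ✓
(soundcheck, ingest): soundcheck overlaps ingest ✓
(soundcheck, planning): soundcheck overlaps planning ✓
(soundcheck, standup): soundcheck overlaps standup ✓
(sync_call, backup): sync_call overlaps backup ✓
(sync_call, standup): sync_call overlaps standup ✓
Count: 12.

12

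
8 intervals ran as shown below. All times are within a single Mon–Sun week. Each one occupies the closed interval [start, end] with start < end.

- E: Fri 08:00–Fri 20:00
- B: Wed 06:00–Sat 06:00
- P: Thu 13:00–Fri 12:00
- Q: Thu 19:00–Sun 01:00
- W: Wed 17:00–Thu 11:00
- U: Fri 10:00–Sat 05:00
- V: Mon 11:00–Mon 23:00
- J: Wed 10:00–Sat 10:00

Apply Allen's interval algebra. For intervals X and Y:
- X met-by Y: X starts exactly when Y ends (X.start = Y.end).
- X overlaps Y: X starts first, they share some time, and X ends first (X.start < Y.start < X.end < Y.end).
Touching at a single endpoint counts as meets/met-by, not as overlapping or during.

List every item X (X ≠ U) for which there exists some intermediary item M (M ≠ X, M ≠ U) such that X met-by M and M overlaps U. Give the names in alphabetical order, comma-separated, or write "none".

none

Target U = [Fri 10:00, Sat 05:00].
Intermediaries M with M overlaps U: E, P.
Via E — items with X met-by E: none.
Via P — items with X met-by P: none.
Union: none.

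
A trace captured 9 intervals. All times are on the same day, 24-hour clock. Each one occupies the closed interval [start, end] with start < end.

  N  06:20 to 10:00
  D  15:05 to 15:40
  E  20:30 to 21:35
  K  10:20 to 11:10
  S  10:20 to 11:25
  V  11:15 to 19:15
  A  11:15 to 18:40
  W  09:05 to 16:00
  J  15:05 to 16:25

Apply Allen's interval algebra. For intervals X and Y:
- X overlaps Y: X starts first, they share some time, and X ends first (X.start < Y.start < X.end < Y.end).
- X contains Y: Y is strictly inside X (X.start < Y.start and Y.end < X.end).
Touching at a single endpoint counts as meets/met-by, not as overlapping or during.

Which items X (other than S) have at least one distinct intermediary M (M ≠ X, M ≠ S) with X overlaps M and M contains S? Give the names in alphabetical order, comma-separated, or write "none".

N

Target S = [10:20, 11:25].
Intermediaries M with M contains S: W.
Via W — items with X overlaps W: N.
Union: N.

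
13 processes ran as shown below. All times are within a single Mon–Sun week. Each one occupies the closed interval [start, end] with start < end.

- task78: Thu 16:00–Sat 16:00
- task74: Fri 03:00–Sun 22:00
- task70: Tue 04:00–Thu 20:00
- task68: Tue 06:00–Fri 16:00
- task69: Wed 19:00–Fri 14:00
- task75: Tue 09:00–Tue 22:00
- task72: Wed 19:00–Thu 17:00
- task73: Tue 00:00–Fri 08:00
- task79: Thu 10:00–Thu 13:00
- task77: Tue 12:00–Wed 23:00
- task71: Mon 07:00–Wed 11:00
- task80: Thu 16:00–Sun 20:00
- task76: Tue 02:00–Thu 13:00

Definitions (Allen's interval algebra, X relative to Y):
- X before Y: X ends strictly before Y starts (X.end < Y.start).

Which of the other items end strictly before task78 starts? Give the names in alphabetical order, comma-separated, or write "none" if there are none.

task71, task75, task76, task77, task79

Target task78 = [Thu 16:00, Sat 16:00].
task68 [Tue 06:00, Fri 16:00] → overlaps → no.
task69 [Wed 19:00, Fri 14:00] → overlaps → no.
task70 [Tue 04:00, Thu 20:00] → overlaps → no.
task71 [Mon 07:00, Wed 11:00] → before → yes.
task72 [Wed 19:00, Thu 17:00] → overlaps → no.
task73 [Tue 00:00, Fri 08:00] → overlaps → no.
task74 [Fri 03:00, Sun 22:00] → overlapped-by → no.
task75 [Tue 09:00, Tue 22:00] → before → yes.
task76 [Tue 02:00, Thu 13:00] → before → yes.
task77 [Tue 12:00, Wed 23:00] → before → yes.
task79 [Thu 10:00, Thu 13:00] → before → yes.
task80 [Thu 16:00, Sun 20:00] → started-by → no.
Result: task71, task75, task76, task77, task79.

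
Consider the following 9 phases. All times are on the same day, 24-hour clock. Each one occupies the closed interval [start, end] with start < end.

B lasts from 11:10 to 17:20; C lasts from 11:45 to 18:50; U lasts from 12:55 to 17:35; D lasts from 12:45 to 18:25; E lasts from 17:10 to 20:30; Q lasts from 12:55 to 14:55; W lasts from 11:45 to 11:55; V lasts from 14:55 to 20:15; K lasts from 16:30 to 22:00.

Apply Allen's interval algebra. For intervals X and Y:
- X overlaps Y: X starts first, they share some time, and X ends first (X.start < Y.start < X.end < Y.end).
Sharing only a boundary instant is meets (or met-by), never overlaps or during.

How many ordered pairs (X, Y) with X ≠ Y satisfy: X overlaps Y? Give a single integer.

Checking all 72 ordered pairs for relation 'overlaps'; matching pairs in alphabetical order:
(B, C): B overlaps C ✓
(B, D): B overlaps D ✓
(B, E): B overlaps E ✓
(B, K): B overlaps K ✓
(B, U): B overlaps U ✓
(B, V): B overlaps V ✓
(C, E): C overlaps E ✓
(C, K): C overlaps K ✓
(C, V): C overlaps V ✓
(D, E): D overlaps E ✓
(D, K): D overlaps K ✓
(D, V): D overlaps V ✓
(U, E): U overlaps E ✓
(U, K): U overlaps K ✓
(U, V): U overlaps V ✓
(V, E): V overlaps E ✓
(V, K): V overlaps K ✓
Count: 17.

17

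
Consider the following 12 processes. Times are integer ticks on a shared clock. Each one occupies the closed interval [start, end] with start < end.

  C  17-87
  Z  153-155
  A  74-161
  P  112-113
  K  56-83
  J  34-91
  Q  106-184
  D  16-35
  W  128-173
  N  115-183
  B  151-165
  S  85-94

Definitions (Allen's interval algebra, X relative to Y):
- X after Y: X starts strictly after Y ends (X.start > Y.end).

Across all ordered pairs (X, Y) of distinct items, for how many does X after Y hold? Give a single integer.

38

Checking all 132 ordered pairs for relation 'after'; matching pairs in alphabetical order:
(A, D): A after D ✓
(B, C): B after C ✓
(B, D): B after D ✓
(B, J): B after J ✓
(B, K): B after K ✓
(B, P): B after P ✓
(B, S): B after S ✓
(K, D): K after D ✓
(N, C): N after C ✓
(N, D): N after D ✓
(N, J): N after J ✓
(N, K): N after K ✓
(N, P): N after P ✓
(N, S): N after S ✓
(P, C): P after C ✓
(P, D): P after D ✓
(P, J): P after J ✓
(P, K): P after K ✓
(P, S): P after S ✓
(Q, C): Q after C ✓
(Q, D): Q after D ✓
(Q, J): Q after J ✓
(Q, K): Q after K ✓
(Q, S): Q after S ✓
... plus 14 further pairs not listed.
Count: 38.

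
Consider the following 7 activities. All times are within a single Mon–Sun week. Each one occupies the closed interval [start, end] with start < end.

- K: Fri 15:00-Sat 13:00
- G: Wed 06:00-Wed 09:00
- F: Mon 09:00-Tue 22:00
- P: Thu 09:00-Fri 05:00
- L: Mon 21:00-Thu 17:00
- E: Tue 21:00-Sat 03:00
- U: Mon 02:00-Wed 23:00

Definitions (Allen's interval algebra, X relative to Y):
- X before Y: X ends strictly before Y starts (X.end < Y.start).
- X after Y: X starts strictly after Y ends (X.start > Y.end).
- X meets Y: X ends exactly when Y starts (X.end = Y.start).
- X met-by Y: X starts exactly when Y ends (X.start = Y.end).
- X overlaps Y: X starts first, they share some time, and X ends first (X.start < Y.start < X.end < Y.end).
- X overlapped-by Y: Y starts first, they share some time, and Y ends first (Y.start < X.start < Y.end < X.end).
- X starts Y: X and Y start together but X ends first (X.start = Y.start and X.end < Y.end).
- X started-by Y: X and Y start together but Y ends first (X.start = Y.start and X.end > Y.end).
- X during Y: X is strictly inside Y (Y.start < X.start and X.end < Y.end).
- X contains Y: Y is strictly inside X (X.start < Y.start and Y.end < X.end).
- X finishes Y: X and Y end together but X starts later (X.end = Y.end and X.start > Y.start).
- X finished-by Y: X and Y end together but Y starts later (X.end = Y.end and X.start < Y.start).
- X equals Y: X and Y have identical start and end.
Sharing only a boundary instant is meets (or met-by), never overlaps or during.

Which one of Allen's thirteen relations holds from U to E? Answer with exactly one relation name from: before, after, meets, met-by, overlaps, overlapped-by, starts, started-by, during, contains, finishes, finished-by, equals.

overlaps

U = [Mon 02:00, Wed 23:00]; E = [Tue 21:00, Sat 03:00].
Compare endpoints: U.start < E.start, U.start < E.end, U.end > E.start, U.end < E.end.
That pattern is 'overlaps'.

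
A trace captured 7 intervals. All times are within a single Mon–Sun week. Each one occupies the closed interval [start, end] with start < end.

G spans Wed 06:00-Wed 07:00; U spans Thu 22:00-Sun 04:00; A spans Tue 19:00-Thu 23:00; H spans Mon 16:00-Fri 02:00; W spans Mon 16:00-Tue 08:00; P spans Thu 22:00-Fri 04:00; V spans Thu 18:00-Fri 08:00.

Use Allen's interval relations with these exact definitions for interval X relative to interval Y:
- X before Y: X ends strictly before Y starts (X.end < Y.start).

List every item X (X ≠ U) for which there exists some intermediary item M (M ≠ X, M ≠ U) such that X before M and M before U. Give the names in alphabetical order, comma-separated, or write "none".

Target U = [Thu 22:00, Sun 04:00].
Intermediaries M with M before U: G, W.
Via G — items with X before G: W.
Via W — items with X before W: none.
Union: W.

W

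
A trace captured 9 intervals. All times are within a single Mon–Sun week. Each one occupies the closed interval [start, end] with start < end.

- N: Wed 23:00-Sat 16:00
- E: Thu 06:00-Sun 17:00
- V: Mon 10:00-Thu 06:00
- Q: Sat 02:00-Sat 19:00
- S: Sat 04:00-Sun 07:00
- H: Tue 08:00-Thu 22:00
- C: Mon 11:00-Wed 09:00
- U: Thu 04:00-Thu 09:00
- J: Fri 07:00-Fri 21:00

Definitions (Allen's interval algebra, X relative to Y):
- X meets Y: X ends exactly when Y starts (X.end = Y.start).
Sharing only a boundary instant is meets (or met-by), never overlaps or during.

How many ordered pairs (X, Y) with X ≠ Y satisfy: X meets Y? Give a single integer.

1

Checking all 72 ordered pairs for relation 'meets'; matching pairs in alphabetical order:
(V, E): V meets E ✓
Count: 1.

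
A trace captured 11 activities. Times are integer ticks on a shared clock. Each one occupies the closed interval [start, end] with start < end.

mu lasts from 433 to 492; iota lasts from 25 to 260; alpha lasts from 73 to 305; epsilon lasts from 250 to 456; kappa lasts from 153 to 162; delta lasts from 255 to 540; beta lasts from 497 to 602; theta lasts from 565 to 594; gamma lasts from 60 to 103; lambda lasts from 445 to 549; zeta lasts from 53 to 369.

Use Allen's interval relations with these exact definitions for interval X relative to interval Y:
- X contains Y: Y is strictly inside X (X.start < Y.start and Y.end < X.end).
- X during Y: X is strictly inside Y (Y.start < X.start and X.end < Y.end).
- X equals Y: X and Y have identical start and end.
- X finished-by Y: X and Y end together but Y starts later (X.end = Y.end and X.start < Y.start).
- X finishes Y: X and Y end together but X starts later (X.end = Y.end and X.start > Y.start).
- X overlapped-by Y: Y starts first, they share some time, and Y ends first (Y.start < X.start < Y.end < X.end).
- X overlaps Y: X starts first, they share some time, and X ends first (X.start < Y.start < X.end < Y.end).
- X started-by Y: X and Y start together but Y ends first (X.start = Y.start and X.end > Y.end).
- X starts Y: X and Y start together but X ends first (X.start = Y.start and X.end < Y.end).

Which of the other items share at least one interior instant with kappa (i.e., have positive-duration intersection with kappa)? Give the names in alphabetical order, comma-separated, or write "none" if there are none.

Target kappa = [153, 162].
alpha [73, 305] → contains → yes.
beta [497, 602] → after → no.
delta [255, 540] → after → no.
epsilon [250, 456] → after → no.
gamma [60, 103] → before → no.
iota [25, 260] → contains → yes.
lambda [445, 549] → after → no.
mu [433, 492] → after → no.
theta [565, 594] → after → no.
zeta [53, 369] → contains → yes.
Result: alpha, iota, zeta.

alpha, iota, zeta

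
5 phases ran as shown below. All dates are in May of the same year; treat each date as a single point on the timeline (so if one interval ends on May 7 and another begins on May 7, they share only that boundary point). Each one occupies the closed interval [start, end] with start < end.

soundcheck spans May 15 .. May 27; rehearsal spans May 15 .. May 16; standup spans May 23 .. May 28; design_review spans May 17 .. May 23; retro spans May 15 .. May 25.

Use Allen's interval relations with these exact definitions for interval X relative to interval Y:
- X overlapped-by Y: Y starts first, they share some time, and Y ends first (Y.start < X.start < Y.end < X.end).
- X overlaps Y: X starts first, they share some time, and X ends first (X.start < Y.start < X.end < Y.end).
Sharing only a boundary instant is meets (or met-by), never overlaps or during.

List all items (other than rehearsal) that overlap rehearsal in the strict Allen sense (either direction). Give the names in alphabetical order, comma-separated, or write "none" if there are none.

none

Target rehearsal = [May 15, May 16].
design_review [May 17, May 23] → after → no.
retro [May 15, May 25] → started-by → no.
soundcheck [May 15, May 27] → started-by → no.
standup [May 23, May 28] → after → no.
Result: none.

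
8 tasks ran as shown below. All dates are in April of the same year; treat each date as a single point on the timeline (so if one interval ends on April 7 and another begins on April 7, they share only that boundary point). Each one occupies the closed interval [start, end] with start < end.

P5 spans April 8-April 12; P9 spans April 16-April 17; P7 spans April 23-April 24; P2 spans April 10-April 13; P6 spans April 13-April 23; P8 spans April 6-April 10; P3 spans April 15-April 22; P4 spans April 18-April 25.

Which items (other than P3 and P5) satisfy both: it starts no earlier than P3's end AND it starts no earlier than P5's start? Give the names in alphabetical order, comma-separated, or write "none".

P7

Conditions: its start is no earlier than P3's end (X.start >= April 22) AND its start is no earlier than P5's start (X.start >= April 8).
P2: start April 10 >= April 22? ✗; start April 10 >= April 8? ✓ → no.
P4: start April 18 >= April 22? ✗; start April 18 >= April 8? ✓ → no.
P6: start April 13 >= April 22? ✗; start April 13 >= April 8? ✓ → no.
P7: start April 23 >= April 22? ✓; start April 23 >= April 8? ✓ → yes.
P8: start April 6 >= April 22? ✗; start April 6 >= April 8? ✗ → no.
P9: start April 16 >= April 22? ✗; start April 16 >= April 8? ✓ → no.
Result: P7.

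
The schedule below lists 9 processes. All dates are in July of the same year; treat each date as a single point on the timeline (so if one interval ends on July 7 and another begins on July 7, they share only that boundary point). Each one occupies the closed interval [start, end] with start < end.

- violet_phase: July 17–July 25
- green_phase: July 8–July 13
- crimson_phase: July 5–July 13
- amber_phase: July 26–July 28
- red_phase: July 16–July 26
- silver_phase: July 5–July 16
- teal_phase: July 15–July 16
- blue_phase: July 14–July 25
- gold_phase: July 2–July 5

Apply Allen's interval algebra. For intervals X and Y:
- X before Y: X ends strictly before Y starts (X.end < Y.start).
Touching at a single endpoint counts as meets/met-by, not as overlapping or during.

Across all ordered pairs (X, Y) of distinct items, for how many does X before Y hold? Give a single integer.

Checking all 72 ordered pairs for relation 'before'; matching pairs in alphabetical order:
(blue_phase, amber_phase): blue_phase before amber_phase ✓
(crimson_phase, amber_phase): crimson_phase before amber_phase ✓
(crimson_phase, blue_phase): crimson_phase before blue_phase ✓
(crimson_phase, red_phase): crimson_phase before red_phase ✓
(crimson_phase, teal_phase): crimson_phase before teal_phase ✓
(crimson_phase, violet_phase): crimson_phase before violet_phase ✓
(gold_phase, amber_phase): gold_phase before amber_phase ✓
(gold_phase, blue_phase): gold_phase before blue_phase ✓
(gold_phase, green_phase): gold_phase before green_phase ✓
(gold_phase, red_phase): gold_phase before red_phase ✓
(gold_phase, teal_phase): gold_phase before teal_phase ✓
(gold_phase, violet_phase): gold_phase before violet_phase ✓
(green_phase, amber_phase): green_phase before amber_phase ✓
(green_phase, blue_phase): green_phase before blue_phase ✓
(green_phase, red_phase): green_phase before red_phase ✓
(green_phase, teal_phase): green_phase before teal_phase ✓
(green_phase, violet_phase): green_phase before violet_phase ✓
(silver_phase, amber_phase): silver_phase before amber_phase ✓
(silver_phase, violet_phase): silver_phase before violet_phase ✓
(teal_phase, amber_phase): teal_phase before amber_phase ✓
(teal_phase, violet_phase): teal_phase before violet_phase ✓
(violet_phase, amber_phase): violet_phase before amber_phase ✓
Count: 22.

22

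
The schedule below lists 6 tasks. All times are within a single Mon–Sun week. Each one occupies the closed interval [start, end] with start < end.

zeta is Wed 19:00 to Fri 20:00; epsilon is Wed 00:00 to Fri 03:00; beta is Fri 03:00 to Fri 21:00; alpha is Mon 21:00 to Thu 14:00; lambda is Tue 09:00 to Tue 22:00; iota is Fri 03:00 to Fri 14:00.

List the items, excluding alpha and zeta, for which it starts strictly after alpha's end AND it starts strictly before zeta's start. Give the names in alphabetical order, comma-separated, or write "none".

none

Conditions: its start is strictly after alpha's end (X.start > Thu 14:00) AND its start is strictly before zeta's start (X.start < Wed 19:00).
beta: start Fri 03:00 > Thu 14:00? ✓; start Fri 03:00 < Wed 19:00? ✗ → no.
epsilon: start Wed 00:00 > Thu 14:00? ✗; start Wed 00:00 < Wed 19:00? ✓ → no.
iota: start Fri 03:00 > Thu 14:00? ✓; start Fri 03:00 < Wed 19:00? ✗ → no.
lambda: start Tue 09:00 > Thu 14:00? ✗; start Tue 09:00 < Wed 19:00? ✓ → no.
Result: none.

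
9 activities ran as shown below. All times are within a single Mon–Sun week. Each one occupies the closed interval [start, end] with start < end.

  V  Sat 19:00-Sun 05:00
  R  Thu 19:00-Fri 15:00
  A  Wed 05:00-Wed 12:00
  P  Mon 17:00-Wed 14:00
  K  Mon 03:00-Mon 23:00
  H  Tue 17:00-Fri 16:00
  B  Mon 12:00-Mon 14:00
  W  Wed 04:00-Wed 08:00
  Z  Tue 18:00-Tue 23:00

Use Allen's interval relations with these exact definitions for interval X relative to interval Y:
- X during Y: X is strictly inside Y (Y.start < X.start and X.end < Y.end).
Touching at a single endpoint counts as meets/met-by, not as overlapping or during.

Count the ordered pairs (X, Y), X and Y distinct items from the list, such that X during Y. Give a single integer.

8

Checking all 72 ordered pairs for relation 'during'; matching pairs in alphabetical order:
(A, H): A during H ✓
(A, P): A during P ✓
(B, K): B during K ✓
(R, H): R during H ✓
(W, H): W during H ✓
(W, P): W during P ✓
(Z, H): Z during H ✓
(Z, P): Z during P ✓
Count: 8.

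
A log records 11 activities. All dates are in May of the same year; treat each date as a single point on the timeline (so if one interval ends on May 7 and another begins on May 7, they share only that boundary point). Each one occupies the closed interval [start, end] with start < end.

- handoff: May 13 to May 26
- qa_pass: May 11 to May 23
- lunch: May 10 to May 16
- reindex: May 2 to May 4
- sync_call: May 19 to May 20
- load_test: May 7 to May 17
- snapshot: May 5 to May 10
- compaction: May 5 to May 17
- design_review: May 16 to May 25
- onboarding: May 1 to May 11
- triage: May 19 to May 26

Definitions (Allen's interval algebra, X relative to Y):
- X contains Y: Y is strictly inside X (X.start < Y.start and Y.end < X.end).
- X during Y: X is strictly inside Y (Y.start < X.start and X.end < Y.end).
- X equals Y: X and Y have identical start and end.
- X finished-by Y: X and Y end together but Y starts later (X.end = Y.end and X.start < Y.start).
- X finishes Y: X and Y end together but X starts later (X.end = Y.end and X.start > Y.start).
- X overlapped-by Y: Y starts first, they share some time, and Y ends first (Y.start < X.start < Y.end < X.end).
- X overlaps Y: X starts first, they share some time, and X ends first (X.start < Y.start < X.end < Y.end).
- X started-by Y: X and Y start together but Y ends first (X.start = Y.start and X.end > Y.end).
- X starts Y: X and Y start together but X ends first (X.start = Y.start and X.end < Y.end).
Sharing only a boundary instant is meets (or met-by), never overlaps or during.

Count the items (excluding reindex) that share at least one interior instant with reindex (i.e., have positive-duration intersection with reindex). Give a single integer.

1

Target reindex = [May 2, May 4].
compaction [May 5, May 17] → after → no.
design_review [May 16, May 25] → after → no.
handoff [May 13, May 26] → after → no.
load_test [May 7, May 17] → after → no.
lunch [May 10, May 16] → after → no.
onboarding [May 1, May 11] → contains → counts.
qa_pass [May 11, May 23] → after → no.
snapshot [May 5, May 10] → after → no.
sync_call [May 19, May 20] → after → no.
triage [May 19, May 26] → after → no.
Total: 1.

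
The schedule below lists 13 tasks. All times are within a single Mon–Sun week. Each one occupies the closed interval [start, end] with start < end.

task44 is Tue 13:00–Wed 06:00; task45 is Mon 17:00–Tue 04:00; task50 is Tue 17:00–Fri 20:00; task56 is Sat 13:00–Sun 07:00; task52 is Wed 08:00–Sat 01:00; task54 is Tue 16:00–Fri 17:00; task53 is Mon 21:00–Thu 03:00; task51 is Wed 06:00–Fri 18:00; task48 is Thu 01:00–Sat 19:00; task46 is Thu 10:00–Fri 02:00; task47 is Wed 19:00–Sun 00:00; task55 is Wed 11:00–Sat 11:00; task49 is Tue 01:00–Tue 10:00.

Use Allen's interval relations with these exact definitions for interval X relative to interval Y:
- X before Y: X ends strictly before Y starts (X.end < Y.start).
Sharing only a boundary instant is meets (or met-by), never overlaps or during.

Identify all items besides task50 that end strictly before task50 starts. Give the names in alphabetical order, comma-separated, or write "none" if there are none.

Target task50 = [Tue 17:00, Fri 20:00].
task44 [Tue 13:00, Wed 06:00] → overlaps → no.
task45 [Mon 17:00, Tue 04:00] → before → yes.
task46 [Thu 10:00, Fri 02:00] → during → no.
task47 [Wed 19:00, Sun 00:00] → overlapped-by → no.
task48 [Thu 01:00, Sat 19:00] → overlapped-by → no.
task49 [Tue 01:00, Tue 10:00] → before → yes.
task51 [Wed 06:00, Fri 18:00] → during → no.
task52 [Wed 08:00, Sat 01:00] → overlapped-by → no.
task53 [Mon 21:00, Thu 03:00] → overlaps → no.
task54 [Tue 16:00, Fri 17:00] → overlaps → no.
task55 [Wed 11:00, Sat 11:00] → overlapped-by → no.
task56 [Sat 13:00, Sun 07:00] → after → no.
Result: task45, task49.

task45, task49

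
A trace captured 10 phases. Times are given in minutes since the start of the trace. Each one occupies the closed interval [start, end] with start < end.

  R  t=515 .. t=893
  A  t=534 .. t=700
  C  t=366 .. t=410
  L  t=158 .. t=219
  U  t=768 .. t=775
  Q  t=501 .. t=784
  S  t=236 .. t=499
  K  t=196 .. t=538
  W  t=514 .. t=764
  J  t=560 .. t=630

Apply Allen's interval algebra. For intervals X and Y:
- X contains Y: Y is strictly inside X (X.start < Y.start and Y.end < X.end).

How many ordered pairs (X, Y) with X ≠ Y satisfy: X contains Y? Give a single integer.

13

Checking all 90 ordered pairs for relation 'contains'; matching pairs in alphabetical order:
(A, J): A contains J ✓
(K, C): K contains C ✓
(K, S): K contains S ✓
(Q, A): Q contains A ✓
(Q, J): Q contains J ✓
(Q, U): Q contains U ✓
(Q, W): Q contains W ✓
(R, A): R contains A ✓
(R, J): R contains J ✓
(R, U): R contains U ✓
(S, C): S contains C ✓
(W, A): W contains A ✓
(W, J): W contains J ✓
Count: 13.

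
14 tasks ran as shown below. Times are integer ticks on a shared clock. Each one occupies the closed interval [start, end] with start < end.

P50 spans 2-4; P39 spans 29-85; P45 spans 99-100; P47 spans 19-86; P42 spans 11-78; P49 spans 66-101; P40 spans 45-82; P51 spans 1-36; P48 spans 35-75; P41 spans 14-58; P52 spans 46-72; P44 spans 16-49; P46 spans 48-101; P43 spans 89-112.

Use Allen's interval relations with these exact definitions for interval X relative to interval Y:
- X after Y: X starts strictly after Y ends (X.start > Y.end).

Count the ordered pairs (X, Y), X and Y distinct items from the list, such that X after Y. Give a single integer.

Checking all 182 ordered pairs for relation 'after'; matching pairs in alphabetical order:
(P39, P50): P39 after P50 ✓
(P40, P50): P40 after P50 ✓
(P40, P51): P40 after P51 ✓
(P41, P50): P41 after P50 ✓
(P42, P50): P42 after P50 ✓
(P43, P39): P43 after P39 ✓
(P43, P40): P43 after P40 ✓
(P43, P41): P43 after P41 ✓
(P43, P42): P43 after P42 ✓
(P43, P44): P43 after P44 ✓
(P43, P47): P43 after P47 ✓
(P43, P48): P43 after P48 ✓
(P43, P50): P43 after P50 ✓
(P43, P51): P43 after P51 ✓
(P43, P52): P43 after P52 ✓
(P44, P50): P44 after P50 ✓
(P45, P39): P45 after P39 ✓
(P45, P40): P45 after P40 ✓
(P45, P41): P45 after P41 ✓
(P45, P42): P45 after P42 ✓
(P45, P44): P45 after P44 ✓
(P45, P47): P45 after P47 ✓
(P45, P48): P45 after P48 ✓
(P45, P50): P45 after P50 ✓
... plus 12 further pairs not listed.
Count: 36.

36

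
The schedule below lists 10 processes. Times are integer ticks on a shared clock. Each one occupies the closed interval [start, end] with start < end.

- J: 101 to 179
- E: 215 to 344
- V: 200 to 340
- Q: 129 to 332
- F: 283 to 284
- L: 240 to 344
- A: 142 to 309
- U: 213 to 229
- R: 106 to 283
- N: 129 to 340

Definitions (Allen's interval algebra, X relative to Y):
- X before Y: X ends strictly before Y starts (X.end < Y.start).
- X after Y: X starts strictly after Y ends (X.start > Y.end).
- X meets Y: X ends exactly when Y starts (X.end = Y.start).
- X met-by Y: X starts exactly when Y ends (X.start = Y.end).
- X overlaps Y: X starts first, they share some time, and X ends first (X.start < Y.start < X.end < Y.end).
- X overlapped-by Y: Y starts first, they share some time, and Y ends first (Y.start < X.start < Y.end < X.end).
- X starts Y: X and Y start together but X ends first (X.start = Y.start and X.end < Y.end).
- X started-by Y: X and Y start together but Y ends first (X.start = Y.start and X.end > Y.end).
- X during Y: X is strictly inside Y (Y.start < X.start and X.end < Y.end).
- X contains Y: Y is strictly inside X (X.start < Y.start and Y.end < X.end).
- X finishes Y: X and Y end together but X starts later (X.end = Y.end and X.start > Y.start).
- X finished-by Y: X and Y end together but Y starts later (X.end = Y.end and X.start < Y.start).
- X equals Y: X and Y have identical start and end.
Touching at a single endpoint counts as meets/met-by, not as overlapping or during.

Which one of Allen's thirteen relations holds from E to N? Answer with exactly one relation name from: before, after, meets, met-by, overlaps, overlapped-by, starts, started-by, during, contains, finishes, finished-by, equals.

overlapped-by

E = [215, 344]; N = [129, 340].
Compare endpoints: E.start > N.start, E.start < N.end, E.end > N.start, E.end > N.end.
That pattern is 'overlapped-by'.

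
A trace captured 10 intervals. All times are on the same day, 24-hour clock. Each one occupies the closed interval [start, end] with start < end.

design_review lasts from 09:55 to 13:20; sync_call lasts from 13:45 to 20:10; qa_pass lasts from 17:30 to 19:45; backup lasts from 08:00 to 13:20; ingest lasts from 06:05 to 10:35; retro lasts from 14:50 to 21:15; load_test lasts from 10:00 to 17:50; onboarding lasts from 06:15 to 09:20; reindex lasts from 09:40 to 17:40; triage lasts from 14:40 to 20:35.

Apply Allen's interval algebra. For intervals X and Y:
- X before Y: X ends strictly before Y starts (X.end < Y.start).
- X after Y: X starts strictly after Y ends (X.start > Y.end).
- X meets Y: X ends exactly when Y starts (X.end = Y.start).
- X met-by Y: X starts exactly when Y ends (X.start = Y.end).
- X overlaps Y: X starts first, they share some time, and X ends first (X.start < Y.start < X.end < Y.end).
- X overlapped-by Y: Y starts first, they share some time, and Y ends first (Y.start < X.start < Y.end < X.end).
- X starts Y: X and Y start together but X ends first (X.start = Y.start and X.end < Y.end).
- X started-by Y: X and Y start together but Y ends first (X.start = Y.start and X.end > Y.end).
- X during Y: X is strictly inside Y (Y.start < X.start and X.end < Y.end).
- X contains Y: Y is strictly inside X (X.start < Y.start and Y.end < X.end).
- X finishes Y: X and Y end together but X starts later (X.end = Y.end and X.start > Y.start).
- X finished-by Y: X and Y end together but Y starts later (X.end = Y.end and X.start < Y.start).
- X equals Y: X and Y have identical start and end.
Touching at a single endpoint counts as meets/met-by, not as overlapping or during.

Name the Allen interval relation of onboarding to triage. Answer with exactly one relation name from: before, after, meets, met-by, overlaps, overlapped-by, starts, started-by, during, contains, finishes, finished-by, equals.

before

onboarding = [06:15, 09:20]; triage = [14:40, 20:35].
Compare endpoints: onboarding.start < triage.start, onboarding.start < triage.end, onboarding.end < triage.start, onboarding.end < triage.end.
That pattern is 'before'.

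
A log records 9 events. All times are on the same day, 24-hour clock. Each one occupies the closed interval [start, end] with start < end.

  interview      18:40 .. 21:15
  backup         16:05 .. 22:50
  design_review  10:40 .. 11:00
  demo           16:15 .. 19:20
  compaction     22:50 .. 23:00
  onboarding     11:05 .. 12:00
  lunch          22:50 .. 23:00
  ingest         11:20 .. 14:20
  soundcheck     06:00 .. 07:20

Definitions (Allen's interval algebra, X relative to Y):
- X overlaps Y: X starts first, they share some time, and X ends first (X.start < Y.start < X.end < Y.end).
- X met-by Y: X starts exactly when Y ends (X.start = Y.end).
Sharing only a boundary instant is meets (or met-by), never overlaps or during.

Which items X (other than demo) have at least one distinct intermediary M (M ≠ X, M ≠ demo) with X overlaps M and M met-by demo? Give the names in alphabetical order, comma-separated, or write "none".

none

Target demo = [16:15, 19:20].
Intermediaries M with M met-by demo: none.
Union: none.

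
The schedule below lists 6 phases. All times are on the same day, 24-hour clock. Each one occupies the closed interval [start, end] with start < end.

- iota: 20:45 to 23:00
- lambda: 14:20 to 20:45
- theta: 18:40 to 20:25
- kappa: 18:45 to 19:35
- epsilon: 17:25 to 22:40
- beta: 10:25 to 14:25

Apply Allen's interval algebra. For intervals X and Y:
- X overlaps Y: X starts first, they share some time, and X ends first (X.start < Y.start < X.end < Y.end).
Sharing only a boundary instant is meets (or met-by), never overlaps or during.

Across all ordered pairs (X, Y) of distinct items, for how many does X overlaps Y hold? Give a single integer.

Checking all 30 ordered pairs for relation 'overlaps'; matching pairs in alphabetical order:
(beta, lambda): beta overlaps lambda ✓
(epsilon, iota): epsilon overlaps iota ✓
(lambda, epsilon): lambda overlaps epsilon ✓
Count: 3.

3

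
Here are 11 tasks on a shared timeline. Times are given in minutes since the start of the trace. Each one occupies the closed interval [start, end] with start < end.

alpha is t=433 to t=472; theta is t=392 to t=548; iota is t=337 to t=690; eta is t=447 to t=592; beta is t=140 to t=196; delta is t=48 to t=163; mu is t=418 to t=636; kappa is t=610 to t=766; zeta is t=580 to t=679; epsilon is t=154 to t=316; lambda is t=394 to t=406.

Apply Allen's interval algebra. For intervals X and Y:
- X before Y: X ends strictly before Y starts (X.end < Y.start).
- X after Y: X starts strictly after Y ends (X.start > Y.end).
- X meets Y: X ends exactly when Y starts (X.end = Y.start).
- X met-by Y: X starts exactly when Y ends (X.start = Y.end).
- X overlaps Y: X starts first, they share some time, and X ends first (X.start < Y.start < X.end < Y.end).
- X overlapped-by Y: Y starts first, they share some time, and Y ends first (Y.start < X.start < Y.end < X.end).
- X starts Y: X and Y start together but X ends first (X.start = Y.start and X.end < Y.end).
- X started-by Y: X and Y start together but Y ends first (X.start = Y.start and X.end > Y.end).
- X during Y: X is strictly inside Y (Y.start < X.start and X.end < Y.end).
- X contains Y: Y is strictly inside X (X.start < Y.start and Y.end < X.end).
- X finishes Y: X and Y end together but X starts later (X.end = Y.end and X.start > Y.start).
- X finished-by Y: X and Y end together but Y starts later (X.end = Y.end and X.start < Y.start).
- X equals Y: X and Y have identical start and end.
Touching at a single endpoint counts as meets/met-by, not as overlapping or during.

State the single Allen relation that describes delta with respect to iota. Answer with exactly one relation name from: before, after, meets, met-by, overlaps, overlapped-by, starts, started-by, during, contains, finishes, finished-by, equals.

before

delta = [t=48, t=163]; iota = [t=337, t=690].
Compare endpoints: delta.start < iota.start, delta.start < iota.end, delta.end < iota.start, delta.end < iota.end.
That pattern is 'before'.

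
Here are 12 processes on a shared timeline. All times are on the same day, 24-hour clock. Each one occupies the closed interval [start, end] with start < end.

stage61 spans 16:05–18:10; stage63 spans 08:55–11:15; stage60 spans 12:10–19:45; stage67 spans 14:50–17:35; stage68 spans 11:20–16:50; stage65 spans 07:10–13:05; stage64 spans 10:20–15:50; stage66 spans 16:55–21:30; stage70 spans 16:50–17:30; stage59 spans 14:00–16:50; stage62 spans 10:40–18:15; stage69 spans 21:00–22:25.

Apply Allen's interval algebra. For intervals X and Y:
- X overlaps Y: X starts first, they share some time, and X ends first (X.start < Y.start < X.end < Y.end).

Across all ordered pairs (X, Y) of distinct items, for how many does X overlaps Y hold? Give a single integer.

24

Checking all 132 ordered pairs for relation 'overlaps'; matching pairs in alphabetical order:
(stage59, stage61): stage59 overlaps stage61 ✓
(stage59, stage67): stage59 overlaps stage67 ✓
(stage60, stage66): stage60 overlaps stage66 ✓
(stage61, stage66): stage61 overlaps stage66 ✓
(stage62, stage60): stage62 overlaps stage60 ✓
(stage62, stage66): stage62 overlaps stage66 ✓
(stage63, stage62): stage63 overlaps stage62 ✓
(stage63, stage64): stage63 overlaps stage64 ✓
(stage64, stage59): stage64 overlaps stage59 ✓
(stage64, stage60): stage64 overlaps stage60 ✓
(stage64, stage62): stage64 overlaps stage62 ✓
(stage64, stage67): stage64 overlaps stage67 ✓
(stage64, stage68): stage64 overlaps stage68 ✓
(stage65, stage60): stage65 overlaps stage60 ✓
(stage65, stage62): stage65 overlaps stage62 ✓
(stage65, stage64): stage65 overlaps stage64 ✓
(stage65, stage68): stage65 overlaps stage68 ✓
(stage66, stage69): stage66 overlaps stage69 ✓
(stage67, stage61): stage67 overlaps stage61 ✓
(stage67, stage66): stage67 overlaps stage66 ✓
(stage68, stage60): stage68 overlaps stage60 ✓
(stage68, stage61): stage68 overlaps stage61 ✓
(stage68, stage67): stage68 overlaps stage67 ✓
(stage70, stage66): stage70 overlaps stage66 ✓
Count: 24.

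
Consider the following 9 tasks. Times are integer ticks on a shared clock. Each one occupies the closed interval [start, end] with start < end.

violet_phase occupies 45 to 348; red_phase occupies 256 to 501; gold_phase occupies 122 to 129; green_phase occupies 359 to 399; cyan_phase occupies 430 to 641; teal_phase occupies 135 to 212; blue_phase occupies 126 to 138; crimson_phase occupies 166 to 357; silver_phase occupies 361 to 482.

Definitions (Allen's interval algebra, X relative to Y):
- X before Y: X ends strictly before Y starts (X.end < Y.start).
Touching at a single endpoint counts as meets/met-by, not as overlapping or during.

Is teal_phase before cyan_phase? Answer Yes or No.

teal_phase = [135, 212], cyan_phase = [430, 641].
Actual relation of teal_phase to cyan_phase: before.
Asked whether 'before' holds → Yes.

Yes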